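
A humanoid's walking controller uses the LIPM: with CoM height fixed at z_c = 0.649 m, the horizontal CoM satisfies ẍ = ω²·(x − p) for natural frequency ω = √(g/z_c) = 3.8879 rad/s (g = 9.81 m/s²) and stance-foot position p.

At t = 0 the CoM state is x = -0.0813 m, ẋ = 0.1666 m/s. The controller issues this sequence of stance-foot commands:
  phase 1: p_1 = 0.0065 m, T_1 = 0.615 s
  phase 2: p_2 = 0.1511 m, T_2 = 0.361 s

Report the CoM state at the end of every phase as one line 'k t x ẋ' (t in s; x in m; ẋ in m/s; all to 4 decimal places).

phase 1: p=0.0065, T=0.615, ωT=2.391059, cosh=5.508292, sinh=5.416760; start (x,ẋ)=(-0.081300, 0.166600) → end (x,ẋ)=(-0.245015, -0.931371)
phase 2: p=0.1511, T=0.361, ωT=1.403532, cosh=2.157638, sinh=1.911910; start (x,ẋ)=(-0.245015, -0.931371) → end (x,ẋ)=(-1.161583, -4.954009)

1 0.6150 -0.2450 -0.9314
2 0.9760 -1.1616 -4.9540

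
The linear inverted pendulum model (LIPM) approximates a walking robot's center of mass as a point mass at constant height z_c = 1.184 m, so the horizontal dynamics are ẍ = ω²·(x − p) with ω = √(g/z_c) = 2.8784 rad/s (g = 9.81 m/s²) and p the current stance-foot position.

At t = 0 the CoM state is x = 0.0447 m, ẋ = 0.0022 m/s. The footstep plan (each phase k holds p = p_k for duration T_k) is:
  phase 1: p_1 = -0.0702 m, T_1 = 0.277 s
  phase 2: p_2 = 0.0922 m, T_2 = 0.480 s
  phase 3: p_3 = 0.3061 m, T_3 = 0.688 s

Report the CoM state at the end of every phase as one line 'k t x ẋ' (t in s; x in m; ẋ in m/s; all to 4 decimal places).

1 0.2770 0.0839 0.2955
2 0.7570 0.2660 0.5806
3 1.4450 0.8750 1.7336

phase 1: p=-0.0702, T=0.277, ωT=0.797317, cosh=1.335057, sinh=0.884521; start (x,ẋ)=(0.044700, 0.002200) → end (x,ẋ)=(0.083874, 0.295473)
phase 2: p=0.0922, T=0.480, ωT=1.381632, cosh=2.116281, sinh=1.865113; start (x,ẋ)=(0.083874, 0.295473) → end (x,ẋ)=(0.266037, 0.580606)
phase 3: p=0.3061, T=0.688, ωT=1.980339, cosh=3.691611, sinh=3.553589; start (x,ẋ)=(0.266037, 0.580606) → end (x,ẋ)=(0.875003, 1.733583)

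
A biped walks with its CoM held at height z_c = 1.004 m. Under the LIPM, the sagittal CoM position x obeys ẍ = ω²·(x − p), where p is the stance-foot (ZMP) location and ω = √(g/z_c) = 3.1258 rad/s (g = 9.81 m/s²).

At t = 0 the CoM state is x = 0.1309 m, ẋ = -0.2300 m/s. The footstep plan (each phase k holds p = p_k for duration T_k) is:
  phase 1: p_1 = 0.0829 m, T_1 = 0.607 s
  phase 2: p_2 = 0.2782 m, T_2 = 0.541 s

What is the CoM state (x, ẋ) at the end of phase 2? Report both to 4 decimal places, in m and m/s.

x = -0.7306, ẋ = -3.0513

phase 1: p=0.0829, T=0.607, ωT=1.897361, cosh=3.409117, sinh=3.259154; start (x,ẋ)=(0.130900, -0.230000) → end (x,ẋ)=(0.006725, -0.295099)
phase 2: p=0.2782, T=0.541, ωT=1.691058, cosh=2.804770, sinh=2.620446; start (x,ẋ)=(0.006725, -0.295099) → end (x,ẋ)=(-0.730614, -3.051331)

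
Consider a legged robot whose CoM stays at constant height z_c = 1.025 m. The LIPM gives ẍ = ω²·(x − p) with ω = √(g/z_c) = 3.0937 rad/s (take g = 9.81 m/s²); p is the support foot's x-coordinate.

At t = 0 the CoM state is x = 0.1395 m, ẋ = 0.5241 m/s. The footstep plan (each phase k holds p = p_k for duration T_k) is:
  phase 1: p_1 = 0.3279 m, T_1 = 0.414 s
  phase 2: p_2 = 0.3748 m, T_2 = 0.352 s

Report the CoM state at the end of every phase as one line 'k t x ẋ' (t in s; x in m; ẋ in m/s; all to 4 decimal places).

1 0.4140 0.2440 0.0480
2 0.7660 0.1789 -0.4536

phase 1: p=0.3279, T=0.414, ωT=1.280792, cosh=1.938653, sinh=1.660836; start (x,ẋ)=(0.139500, 0.524100) → end (x,ẋ)=(0.244018, 0.048025)
phase 2: p=0.3748, T=0.352, ωT=1.088982, cosh=1.653904, sinh=1.317345; start (x,ẋ)=(0.244018, 0.048025) → end (x,ẋ)=(0.178949, -0.453570)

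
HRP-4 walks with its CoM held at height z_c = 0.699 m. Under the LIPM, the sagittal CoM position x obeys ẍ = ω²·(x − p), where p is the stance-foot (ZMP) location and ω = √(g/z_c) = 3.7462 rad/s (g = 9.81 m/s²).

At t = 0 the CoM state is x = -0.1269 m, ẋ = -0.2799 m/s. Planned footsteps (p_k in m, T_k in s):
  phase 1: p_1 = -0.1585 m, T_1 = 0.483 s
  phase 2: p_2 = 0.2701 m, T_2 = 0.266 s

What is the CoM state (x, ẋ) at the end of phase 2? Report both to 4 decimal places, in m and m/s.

phase 1: p=-0.1585, T=0.483, ωT=1.809415, cosh=3.135311, sinh=2.971561; start (x,ẋ)=(-0.126900, -0.279900) → end (x,ẋ)=(-0.281446, -0.525800)
phase 2: p=0.2701, T=0.266, ωT=0.996489, cosh=1.538964, sinh=1.169791; start (x,ẋ)=(-0.281446, -0.525800) → end (x,ẋ)=(-0.742897, -3.226214)

x = -0.7429, ẋ = -3.2262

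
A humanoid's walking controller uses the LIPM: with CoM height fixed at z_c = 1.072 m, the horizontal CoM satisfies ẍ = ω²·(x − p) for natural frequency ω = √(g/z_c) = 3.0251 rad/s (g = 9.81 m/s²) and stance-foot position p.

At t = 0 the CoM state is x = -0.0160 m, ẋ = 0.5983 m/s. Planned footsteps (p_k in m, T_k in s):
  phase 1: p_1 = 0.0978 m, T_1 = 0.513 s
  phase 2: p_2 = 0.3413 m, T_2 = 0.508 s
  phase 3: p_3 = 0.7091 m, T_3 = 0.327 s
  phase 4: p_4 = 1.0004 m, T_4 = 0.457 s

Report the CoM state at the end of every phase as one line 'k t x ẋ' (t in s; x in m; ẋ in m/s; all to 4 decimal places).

1 0.5130 0.2630 0.6994
2 1.0210 0.6635 1.1760
3 1.3480 1.0897 1.6400
4 1.8050 2.2016 3.9775

phase 1: p=0.0978, T=0.513, ωT=1.551876, cosh=2.466084, sinh=2.254234; start (x,ẋ)=(-0.016000, 0.598300) → end (x,ẋ)=(0.262999, 0.699424)
phase 2: p=0.3413, T=0.508, ωT=1.536751, cosh=2.432269, sinh=2.217190; start (x,ẋ)=(0.262999, 0.699424) → end (x,ẋ)=(0.663480, 1.176003)
phase 3: p=0.7091, T=0.327, ωT=0.989208, cosh=1.530487, sinh=1.158616; start (x,ẋ)=(0.663480, 1.176003) → end (x,ẋ)=(1.089690, 1.639963)
phase 4: p=1.0004, T=0.457, ωT=1.382471, cosh=2.117846, sinh=1.866888; start (x,ẋ)=(1.089690, 1.639963) → end (x,ẋ)=(2.201577, 3.977455)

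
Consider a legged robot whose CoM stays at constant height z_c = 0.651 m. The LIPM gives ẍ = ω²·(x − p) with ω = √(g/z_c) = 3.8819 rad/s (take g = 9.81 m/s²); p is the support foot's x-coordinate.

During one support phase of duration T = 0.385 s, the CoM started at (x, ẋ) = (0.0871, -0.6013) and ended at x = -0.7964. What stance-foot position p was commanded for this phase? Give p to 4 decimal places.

ωT = 3.8819·0.385 = 1.494531; cosh(ωT) = 2.340801, sinh(ωT) = 2.116447
x(T) = p + (x₀−p)·cosh(ωT) + (ẋ₀/ω)·sinh(ωT) ⇒ p·(1 − cosh) = x(T) − x₀·cosh − (ẋ₀/ω)·sinh
numerator   = -0.7964 − (0.0871)·2.340801 − (-0.6013/3.8819)·2.116447 = -0.672450
denominator = 1 − 2.340801 = -1.340801
p = -0.672450 / -1.340801 = 0.5015

p = 0.5015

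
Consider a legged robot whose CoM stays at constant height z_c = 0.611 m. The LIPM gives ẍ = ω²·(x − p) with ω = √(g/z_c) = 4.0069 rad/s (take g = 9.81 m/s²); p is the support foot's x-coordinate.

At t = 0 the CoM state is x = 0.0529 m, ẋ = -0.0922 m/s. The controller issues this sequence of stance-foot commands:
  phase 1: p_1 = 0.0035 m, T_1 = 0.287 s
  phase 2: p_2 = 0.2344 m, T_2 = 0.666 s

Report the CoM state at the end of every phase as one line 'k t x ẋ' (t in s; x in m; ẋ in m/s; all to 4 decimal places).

phase 1: p=0.0035, T=0.287, ωT=1.149980, cosh=1.737387, sinh=1.420744; start (x,ẋ)=(0.052900, -0.092200) → end (x,ẋ)=(0.056635, 0.121036)
phase 2: p=0.2344, T=0.666, ωT=2.668595, cosh=7.244525, sinh=7.175176; start (x,ẋ)=(0.056635, 0.121036) → end (x,ẋ)=(-0.836682, -4.233927)

1 0.2870 0.0566 0.1210
2 0.9530 -0.8367 -4.2339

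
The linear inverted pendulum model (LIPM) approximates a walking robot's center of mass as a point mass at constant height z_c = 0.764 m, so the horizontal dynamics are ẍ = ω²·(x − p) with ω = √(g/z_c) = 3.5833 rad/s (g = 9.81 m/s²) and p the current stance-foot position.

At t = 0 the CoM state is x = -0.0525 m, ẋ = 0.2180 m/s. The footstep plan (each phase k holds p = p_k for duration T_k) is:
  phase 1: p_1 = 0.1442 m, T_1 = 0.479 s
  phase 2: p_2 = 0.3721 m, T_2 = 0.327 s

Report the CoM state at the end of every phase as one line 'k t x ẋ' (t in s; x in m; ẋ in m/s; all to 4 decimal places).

phase 1: p=0.1442, T=0.479, ωT=1.716401, cosh=2.872088, sinh=2.692376; start (x,ẋ)=(-0.052500, 0.218000) → end (x,ẋ)=(-0.256942, -1.271566)
phase 2: p=0.3721, T=0.327, ωT=1.171739, cosh=1.768714, sinh=1.458887; start (x,ẋ)=(-0.256942, -1.271566) → end (x,ẋ)=(-1.258194, -5.537432)

1 0.4790 -0.2569 -1.2716
2 0.8060 -1.2582 -5.5374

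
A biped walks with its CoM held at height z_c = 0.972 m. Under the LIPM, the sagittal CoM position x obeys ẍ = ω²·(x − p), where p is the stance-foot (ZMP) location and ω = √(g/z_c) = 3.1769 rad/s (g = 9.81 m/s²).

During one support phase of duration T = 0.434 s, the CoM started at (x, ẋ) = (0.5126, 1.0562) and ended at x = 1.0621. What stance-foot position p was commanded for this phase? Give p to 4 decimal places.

p = 0.5743

ωT = 3.1769·0.434 = 1.378775; cosh(ωT) = 2.110960, sinh(ωT) = 1.859073
x(T) = p + (x₀−p)·cosh(ωT) + (ẋ₀/ω)·sinh(ωT) ⇒ p·(1 − cosh) = x(T) − x₀·cosh − (ẋ₀/ω)·sinh
numerator   = 1.0621 − (0.5126)·2.110960 − (1.0562/3.1769)·1.859073 = -0.638050
denominator = 1 − 2.110960 = -1.110960
p = -0.638050 / -1.110960 = 0.5743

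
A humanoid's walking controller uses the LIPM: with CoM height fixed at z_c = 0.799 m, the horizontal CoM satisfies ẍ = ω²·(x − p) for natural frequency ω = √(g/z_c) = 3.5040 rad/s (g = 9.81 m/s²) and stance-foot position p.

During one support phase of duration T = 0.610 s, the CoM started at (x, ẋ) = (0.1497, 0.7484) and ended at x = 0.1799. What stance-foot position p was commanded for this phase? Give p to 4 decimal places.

p = 0.4113

ωT = 3.5040·0.610 = 2.137440; cosh(ωT) = 4.297832, sinh(ωT) = 4.179875
x(T) = p + (x₀−p)·cosh(ωT) + (ẋ₀/ω)·sinh(ωT) ⇒ p·(1 − cosh) = x(T) − x₀·cosh − (ẋ₀/ω)·sinh
numerator   = 0.1799 − (0.1497)·4.297832 − (0.7484/3.5040)·4.179875 = -1.356242
denominator = 1 − 4.297832 = -3.297832
p = -1.356242 / -3.297832 = 0.4113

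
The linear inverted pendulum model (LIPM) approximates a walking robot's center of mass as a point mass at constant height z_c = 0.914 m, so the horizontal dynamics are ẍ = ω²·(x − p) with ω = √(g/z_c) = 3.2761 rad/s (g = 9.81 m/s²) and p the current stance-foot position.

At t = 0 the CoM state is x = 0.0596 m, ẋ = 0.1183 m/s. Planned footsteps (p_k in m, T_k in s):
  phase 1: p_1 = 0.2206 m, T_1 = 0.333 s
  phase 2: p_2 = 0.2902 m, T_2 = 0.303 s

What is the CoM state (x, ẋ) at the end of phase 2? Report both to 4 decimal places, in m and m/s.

phase 1: p=0.2206, T=0.333, ωT=1.090941, cosh=1.656488, sinh=1.320587; start (x,ẋ)=(0.059600, 0.118300) → end (x,ẋ)=(0.001592, -0.500584)
phase 2: p=0.2902, T=0.303, ωT=0.992658, cosh=1.534494, sinh=1.163904; start (x,ẋ)=(0.001592, -0.500584) → end (x,ẋ)=(-0.330511, -1.868625)

x = -0.3305, ẋ = -1.8686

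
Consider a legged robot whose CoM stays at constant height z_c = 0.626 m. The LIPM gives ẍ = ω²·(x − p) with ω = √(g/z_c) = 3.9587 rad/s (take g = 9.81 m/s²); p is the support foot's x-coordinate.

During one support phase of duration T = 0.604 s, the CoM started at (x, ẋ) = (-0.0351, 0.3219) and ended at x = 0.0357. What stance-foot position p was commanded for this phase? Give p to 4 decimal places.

p = 0.0469

ωT = 3.9587·0.604 = 2.391055; cosh(ωT) = 5.508272, sinh(ωT) = 5.416739
x(T) = p + (x₀−p)·cosh(ωT) + (ẋ₀/ω)·sinh(ωT) ⇒ p·(1 − cosh) = x(T) − x₀·cosh − (ẋ₀/ω)·sinh
numerator   = 0.0357 − (-0.0351)·5.508272 − (0.3219/3.9587)·5.416739 = -0.211419
denominator = 1 − 5.508272 = -4.508272
p = -0.211419 / -4.508272 = 0.0469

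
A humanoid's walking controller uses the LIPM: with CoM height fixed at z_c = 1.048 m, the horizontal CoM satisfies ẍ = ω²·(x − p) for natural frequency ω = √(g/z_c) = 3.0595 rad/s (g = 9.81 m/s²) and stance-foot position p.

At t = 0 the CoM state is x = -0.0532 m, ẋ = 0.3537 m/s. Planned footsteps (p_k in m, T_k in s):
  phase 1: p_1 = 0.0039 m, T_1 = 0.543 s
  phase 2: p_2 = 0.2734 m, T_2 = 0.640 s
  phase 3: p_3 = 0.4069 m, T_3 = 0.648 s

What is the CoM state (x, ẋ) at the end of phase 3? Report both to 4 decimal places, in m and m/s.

x = 0.9033, ẋ = 1.5931

phase 1: p=0.0039, T=0.543, ωT=1.661309, cosh=2.728044, sinh=2.538153; start (x,ẋ)=(-0.053200, 0.353700) → end (x,ẋ)=(0.141557, 0.521500)
phase 2: p=0.2734, T=0.640, ωT=1.958080, cosh=3.613419, sinh=3.472290; start (x,ẋ)=(0.141557, 0.521500) → end (x,ẋ)=(0.388858, 0.483772)
phase 3: p=0.4069, T=0.648, ωT=1.982556, cosh=3.699498, sinh=3.561781; start (x,ẋ)=(0.388858, 0.483772) → end (x,ẋ)=(0.903348, 1.593109)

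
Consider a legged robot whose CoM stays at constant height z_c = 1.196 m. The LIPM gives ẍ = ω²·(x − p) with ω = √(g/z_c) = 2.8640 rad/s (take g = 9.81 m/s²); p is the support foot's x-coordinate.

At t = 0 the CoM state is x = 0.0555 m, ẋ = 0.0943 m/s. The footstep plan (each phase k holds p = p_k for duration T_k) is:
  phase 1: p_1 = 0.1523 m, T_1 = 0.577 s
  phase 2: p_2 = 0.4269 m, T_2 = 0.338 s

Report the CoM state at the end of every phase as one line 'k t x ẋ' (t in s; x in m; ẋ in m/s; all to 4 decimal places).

phase 1: p=0.1523, T=0.577, ωT=1.652528, cosh=2.705862, sinh=2.514297; start (x,ẋ)=(0.055500, 0.094300) → end (x,ẋ)=(-0.026842, -0.441889)
phase 2: p=0.4269, T=0.338, ωT=0.968032, cosh=1.506294, sinh=1.126464; start (x,ẋ)=(-0.026842, -0.441889) → end (x,ẋ)=(-0.430372, -2.129473)

1 0.5770 -0.0268 -0.4419
2 0.9150 -0.4304 -2.1295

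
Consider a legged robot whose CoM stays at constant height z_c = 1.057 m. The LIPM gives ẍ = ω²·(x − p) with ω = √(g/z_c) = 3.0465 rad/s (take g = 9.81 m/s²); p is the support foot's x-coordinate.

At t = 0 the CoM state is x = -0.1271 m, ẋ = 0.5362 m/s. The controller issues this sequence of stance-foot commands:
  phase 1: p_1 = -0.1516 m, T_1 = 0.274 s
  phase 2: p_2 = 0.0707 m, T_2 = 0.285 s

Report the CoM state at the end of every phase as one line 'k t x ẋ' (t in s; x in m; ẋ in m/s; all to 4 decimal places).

phase 1: p=-0.1516, T=0.274, ωT=0.834741, cosh=1.369102, sinh=0.935115; start (x,ẋ)=(-0.127100, 0.536200) → end (x,ẋ)=(0.046528, 0.803909)
phase 2: p=0.0707, T=0.285, ωT=0.868252, cosh=1.401214, sinh=0.981530; start (x,ẋ)=(0.046528, 0.803909) → end (x,ẋ)=(0.295836, 1.054169)

1 0.2740 0.0465 0.8039
2 0.5590 0.2958 1.0542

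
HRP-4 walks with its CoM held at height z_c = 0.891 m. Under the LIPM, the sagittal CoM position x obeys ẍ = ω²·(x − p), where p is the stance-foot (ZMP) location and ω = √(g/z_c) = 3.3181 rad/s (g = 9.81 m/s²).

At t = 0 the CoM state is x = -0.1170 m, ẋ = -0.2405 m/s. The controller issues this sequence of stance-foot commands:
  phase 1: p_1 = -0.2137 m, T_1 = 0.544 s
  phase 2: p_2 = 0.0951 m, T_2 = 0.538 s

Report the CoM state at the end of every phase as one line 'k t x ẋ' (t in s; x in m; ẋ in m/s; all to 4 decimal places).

1 0.5440 -0.1262 0.1981
2 1.0820 -0.4099 -1.5192

phase 1: p=-0.2137, T=0.544, ωT=1.805046, cosh=3.122360, sinh=2.957893; start (x,ẋ)=(-0.117000, -0.240500) → end (x,ẋ)=(-0.126160, 0.198143)
phase 2: p=0.0951, T=0.538, ωT=1.785138, cosh=3.064088, sinh=2.896314; start (x,ẋ)=(-0.126160, 0.198143) → end (x,ẋ)=(-0.409903, -1.519234)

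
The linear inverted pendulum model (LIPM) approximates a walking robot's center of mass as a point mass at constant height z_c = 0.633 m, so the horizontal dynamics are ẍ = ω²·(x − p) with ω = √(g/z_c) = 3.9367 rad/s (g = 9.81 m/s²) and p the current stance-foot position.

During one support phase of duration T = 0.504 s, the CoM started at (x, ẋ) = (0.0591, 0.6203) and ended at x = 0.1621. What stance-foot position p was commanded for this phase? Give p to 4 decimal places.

p = 0.2288

ωT = 3.9367·0.504 = 1.984097; cosh(ωT) = 3.704990, sinh(ωT) = 3.567486
x(T) = p + (x₀−p)·cosh(ωT) + (ẋ₀/ω)·sinh(ωT) ⇒ p·(1 − cosh) = x(T) − x₀·cosh − (ẋ₀/ω)·sinh
numerator   = 0.1621 − (0.0591)·3.704990 − (0.6203/3.9367)·3.567486 = -0.618988
denominator = 1 − 3.704990 = -2.704990
p = -0.618988 / -2.704990 = 0.2288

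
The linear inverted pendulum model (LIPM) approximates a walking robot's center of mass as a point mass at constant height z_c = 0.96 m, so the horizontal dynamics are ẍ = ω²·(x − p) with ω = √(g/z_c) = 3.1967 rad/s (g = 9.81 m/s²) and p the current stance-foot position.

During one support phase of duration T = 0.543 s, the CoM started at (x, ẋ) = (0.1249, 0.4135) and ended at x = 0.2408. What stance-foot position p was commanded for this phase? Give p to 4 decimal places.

p = 0.2494

ωT = 3.1967·0.543 = 1.735808; cosh(ωT) = 2.924884, sinh(ωT) = 2.748627
x(T) = p + (x₀−p)·cosh(ωT) + (ẋ₀/ω)·sinh(ωT) ⇒ p·(1 − cosh) = x(T) − x₀·cosh − (ẋ₀/ω)·sinh
numerator   = 0.2408 − (0.1249)·2.924884 − (0.4135/3.1967)·2.748627 = -0.480059
denominator = 1 − 2.924884 = -1.924884
p = -0.480059 / -1.924884 = 0.2494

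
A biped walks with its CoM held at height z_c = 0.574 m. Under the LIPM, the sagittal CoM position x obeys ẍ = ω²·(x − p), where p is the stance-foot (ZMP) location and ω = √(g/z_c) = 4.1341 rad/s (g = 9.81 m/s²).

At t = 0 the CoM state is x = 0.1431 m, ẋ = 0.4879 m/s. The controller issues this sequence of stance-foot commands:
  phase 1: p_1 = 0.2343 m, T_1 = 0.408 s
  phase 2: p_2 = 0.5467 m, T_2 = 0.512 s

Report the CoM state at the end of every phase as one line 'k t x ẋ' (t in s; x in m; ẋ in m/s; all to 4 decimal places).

1 0.4080 0.2874 0.3795
2 0.9200 -0.1700 -2.7881

phase 1: p=0.2343, T=0.408, ωT=1.686713, cosh=2.793411, sinh=2.608284; start (x,ẋ)=(0.143100, 0.487900) → end (x,ẋ)=(0.287366, 0.379504)
phase 2: p=0.5467, T=0.512, ωT=2.116659, cosh=4.211892, sinh=4.091459; start (x,ẋ)=(0.287366, 0.379504) → end (x,ẋ)=(-0.169995, -2.788066)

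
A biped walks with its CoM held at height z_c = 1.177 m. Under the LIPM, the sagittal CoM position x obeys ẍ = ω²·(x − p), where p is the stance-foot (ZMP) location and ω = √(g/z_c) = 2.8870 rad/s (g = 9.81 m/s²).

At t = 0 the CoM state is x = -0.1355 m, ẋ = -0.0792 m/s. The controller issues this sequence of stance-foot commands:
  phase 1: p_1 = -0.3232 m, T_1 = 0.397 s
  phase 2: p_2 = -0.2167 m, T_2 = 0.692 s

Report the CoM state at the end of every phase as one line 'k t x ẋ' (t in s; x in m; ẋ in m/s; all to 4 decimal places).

1 0.3970 -0.0369 0.6291
2 1.0890 1.2468 4.2401

phase 1: p=-0.3232, T=0.397, ωT=1.146139, cosh=1.731942, sinh=1.414080; start (x,ẋ)=(-0.135500, -0.079200) → end (x,ẋ)=(-0.036907, 0.629106)
phase 2: p=-0.2167, T=0.692, ωT=1.997804, cosh=3.754240, sinh=3.618607; start (x,ẋ)=(-0.036907, 0.629106) → end (x,ẋ)=(1.246815, 4.240094)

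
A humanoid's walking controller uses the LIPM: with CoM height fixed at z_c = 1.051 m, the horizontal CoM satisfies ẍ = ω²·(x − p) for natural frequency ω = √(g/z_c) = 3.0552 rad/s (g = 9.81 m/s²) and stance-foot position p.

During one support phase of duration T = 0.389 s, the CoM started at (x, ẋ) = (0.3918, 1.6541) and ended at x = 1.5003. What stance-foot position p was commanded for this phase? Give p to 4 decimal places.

ωT = 3.0552·0.389 = 1.188473; cosh(ωT) = 1.793376, sinh(ωT) = 1.488689
x(T) = p + (x₀−p)·cosh(ωT) + (ẋ₀/ω)·sinh(ωT) ⇒ p·(1 − cosh) = x(T) − x₀·cosh − (ẋ₀/ω)·sinh
numerator   = 1.5003 − (0.3918)·1.793376 − (1.6541/3.0552)·1.488689 = -0.008328
denominator = 1 − 1.793376 = -0.793376
p = -0.008328 / -0.793376 = 0.0105

p = 0.0105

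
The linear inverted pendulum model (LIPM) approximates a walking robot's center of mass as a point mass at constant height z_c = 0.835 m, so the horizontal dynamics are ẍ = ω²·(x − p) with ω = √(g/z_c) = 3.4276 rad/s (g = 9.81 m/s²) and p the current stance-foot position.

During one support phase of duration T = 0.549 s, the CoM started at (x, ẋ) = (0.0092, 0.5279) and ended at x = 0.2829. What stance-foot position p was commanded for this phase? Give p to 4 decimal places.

ωT = 3.4276·0.549 = 1.881752; cosh(ωT) = 3.358661, sinh(ωT) = 3.206338
x(T) = p + (x₀−p)·cosh(ωT) + (ẋ₀/ω)·sinh(ωT) ⇒ p·(1 − cosh) = x(T) − x₀·cosh − (ẋ₀/ω)·sinh
numerator   = 0.2829 − (0.0092)·3.358661 − (0.5279/3.4276)·3.206338 = -0.241822
denominator = 1 − 3.358661 = -2.358661
p = -0.241822 / -2.358661 = 0.1025

p = 0.1025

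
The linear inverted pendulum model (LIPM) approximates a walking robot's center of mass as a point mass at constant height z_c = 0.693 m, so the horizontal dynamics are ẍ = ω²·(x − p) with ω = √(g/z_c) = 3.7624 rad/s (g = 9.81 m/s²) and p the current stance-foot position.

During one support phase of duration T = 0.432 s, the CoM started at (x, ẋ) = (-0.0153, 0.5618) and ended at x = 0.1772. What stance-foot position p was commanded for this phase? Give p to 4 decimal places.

p = 0.0897

ωT = 3.7624·0.432 = 1.625357; cosh(ωT) = 2.638536, sinh(ωT) = 2.441695
x(T) = p + (x₀−p)·cosh(ωT) + (ẋ₀/ω)·sinh(ωT) ⇒ p·(1 − cosh) = x(T) − x₀·cosh − (ẋ₀/ω)·sinh
numerator   = 0.1772 − (-0.0153)·2.638536 − (0.5618/3.7624)·2.441695 = -0.147023
denominator = 1 − 2.638536 = -1.638536
p = -0.147023 / -1.638536 = 0.0897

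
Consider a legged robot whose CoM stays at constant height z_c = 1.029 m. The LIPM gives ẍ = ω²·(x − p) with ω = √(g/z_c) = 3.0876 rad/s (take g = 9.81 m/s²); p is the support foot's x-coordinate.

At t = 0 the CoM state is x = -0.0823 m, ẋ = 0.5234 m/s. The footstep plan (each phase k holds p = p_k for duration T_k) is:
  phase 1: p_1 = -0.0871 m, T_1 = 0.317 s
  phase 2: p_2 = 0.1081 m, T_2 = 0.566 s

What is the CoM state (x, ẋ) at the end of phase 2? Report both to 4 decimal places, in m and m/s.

phase 1: p=-0.0871, T=0.317, ωT=0.978769, cosh=1.518476, sinh=1.142703; start (x,ẋ)=(-0.082300, 0.523400) → end (x,ẋ)=(0.113896, 0.811706)
phase 2: p=0.1081, T=0.566, ωT=1.747582, cosh=2.957449, sinh=2.783254; start (x,ẋ)=(0.113896, 0.811706) → end (x,ẋ)=(0.856937, 2.450386)

x = 0.8569, ẋ = 2.4504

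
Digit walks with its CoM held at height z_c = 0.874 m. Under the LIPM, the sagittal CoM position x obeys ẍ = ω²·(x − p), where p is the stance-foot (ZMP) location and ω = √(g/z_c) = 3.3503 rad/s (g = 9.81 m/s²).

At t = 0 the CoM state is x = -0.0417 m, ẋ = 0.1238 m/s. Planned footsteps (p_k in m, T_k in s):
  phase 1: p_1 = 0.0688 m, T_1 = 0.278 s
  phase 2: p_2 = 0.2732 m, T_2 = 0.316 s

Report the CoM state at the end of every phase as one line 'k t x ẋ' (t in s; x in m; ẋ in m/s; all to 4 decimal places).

1 0.2780 -0.0536 -0.2154
2 0.5940 -0.3360 -1.7358

phase 1: p=0.0688, T=0.278, ωT=0.931383, cosh=1.466013, sinh=1.072005; start (x,ẋ)=(-0.041700, 0.123800) → end (x,ẋ)=(-0.053582, -0.215372)
phase 2: p=0.2732, T=0.316, ωT=1.058695, cosh=1.614757, sinh=1.267849; start (x,ẋ)=(-0.053582, -0.215372) → end (x,ẋ)=(-0.335976, -1.735837)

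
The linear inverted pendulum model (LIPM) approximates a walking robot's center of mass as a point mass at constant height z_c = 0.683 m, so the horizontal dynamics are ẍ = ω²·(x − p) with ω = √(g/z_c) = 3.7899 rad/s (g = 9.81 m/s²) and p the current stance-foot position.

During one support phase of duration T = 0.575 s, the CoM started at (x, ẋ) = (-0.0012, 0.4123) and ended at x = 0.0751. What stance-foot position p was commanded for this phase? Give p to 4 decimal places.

p = 0.1134

ωT = 3.7899·0.575 = 2.179192; cosh(ωT) = 4.476149, sinh(ωT) = 4.363016
x(T) = p + (x₀−p)·cosh(ωT) + (ẋ₀/ω)·sinh(ωT) ⇒ p·(1 − cosh) = x(T) − x₀·cosh − (ẋ₀/ω)·sinh
numerator   = 0.0751 − (-0.0012)·4.476149 − (0.4123/3.7899)·4.363016 = -0.394177
denominator = 1 − 4.476149 = -3.476149
p = -0.394177 / -3.476149 = 0.1134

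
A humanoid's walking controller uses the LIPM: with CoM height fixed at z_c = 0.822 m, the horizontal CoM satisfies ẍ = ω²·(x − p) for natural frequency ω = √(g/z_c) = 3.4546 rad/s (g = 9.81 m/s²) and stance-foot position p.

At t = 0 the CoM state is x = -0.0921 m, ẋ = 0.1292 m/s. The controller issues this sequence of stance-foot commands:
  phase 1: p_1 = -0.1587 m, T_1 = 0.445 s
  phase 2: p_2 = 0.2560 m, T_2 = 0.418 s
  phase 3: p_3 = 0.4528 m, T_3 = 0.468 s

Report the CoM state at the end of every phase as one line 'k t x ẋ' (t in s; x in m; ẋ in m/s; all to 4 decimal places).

1 0.4450 0.0863 0.8248
2 0.8630 0.3542 0.6723
3 1.3310 0.6656 0.9361

phase 1: p=-0.1587, T=0.445, ωT=1.537297, cosh=2.433480, sinh=2.218519; start (x,ẋ)=(-0.092100, 0.129200) → end (x,ẋ)=(0.086341, 0.824834)
phase 2: p=0.2560, T=0.418, ωT=1.444023, cosh=2.236843, sinh=2.000866; start (x,ẋ)=(0.086341, 0.824834) → end (x,ẋ)=(0.354235, 0.672310)
phase 3: p=0.4528, T=0.468, ωT=1.616753, cosh=2.617625, sinh=2.419083; start (x,ẋ)=(0.354235, 0.672310) → end (x,ẋ)=(0.665577, 0.936147)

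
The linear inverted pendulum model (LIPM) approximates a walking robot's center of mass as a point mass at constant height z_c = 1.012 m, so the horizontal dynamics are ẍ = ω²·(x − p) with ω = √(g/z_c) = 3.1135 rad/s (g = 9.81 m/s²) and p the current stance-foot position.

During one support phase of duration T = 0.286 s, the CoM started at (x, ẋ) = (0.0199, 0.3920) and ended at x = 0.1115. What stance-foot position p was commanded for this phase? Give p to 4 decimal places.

ωT = 3.1135·0.286 = 0.890461; cosh(ωT) = 1.423359, sinh(ωT) = 1.012893
x(T) = p + (x₀−p)·cosh(ωT) + (ẋ₀/ω)·sinh(ωT) ⇒ p·(1 − cosh) = x(T) − x₀·cosh − (ẋ₀/ω)·sinh
numerator   = 0.1115 − (0.0199)·1.423359 − (0.3920/3.1135)·1.012893 = -0.044351
denominator = 1 − 1.423359 = -0.423359
p = -0.044351 / -0.423359 = 0.1048

p = 0.1048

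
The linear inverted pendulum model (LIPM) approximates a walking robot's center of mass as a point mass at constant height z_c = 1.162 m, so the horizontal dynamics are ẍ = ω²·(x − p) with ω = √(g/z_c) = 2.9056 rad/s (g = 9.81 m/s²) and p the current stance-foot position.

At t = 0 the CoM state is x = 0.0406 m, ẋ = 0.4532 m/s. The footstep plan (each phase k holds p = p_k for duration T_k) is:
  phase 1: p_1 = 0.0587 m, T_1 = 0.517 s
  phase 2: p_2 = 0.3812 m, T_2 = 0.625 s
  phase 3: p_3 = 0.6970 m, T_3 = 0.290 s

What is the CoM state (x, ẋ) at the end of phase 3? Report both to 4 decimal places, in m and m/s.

x = 2.3681, ẋ = 5.3241

phase 1: p=0.0587, T=0.517, ωT=1.502195, cosh=2.357089, sinh=2.134449; start (x,ẋ)=(0.040600, 0.453200) → end (x,ẋ)=(0.348957, 0.955979)
phase 2: p=0.3812, T=0.625, ωT=1.816000, cosh=3.154948, sinh=2.992273; start (x,ẋ)=(0.348957, 0.955979) → end (x,ẋ)=(1.263970, 2.735730)
phase 3: p=0.6970, T=0.290, ωT=0.842624, cosh=1.376516, sinh=0.945937; start (x,ẋ)=(1.263970, 2.735730) → end (x,ẋ)=(2.368077, 5.324100)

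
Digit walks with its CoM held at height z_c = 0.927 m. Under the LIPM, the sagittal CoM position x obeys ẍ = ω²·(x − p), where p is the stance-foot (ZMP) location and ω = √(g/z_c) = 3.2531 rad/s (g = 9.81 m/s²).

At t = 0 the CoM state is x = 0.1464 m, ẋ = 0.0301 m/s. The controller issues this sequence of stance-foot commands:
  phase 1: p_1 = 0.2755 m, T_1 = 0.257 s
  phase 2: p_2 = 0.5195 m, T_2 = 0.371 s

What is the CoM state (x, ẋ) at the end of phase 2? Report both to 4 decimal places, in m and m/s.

phase 1: p=0.2755, T=0.257, ωT=0.836047, cosh=1.370324, sinh=0.936904; start (x,ẋ)=(0.146400, 0.030100) → end (x,ẋ)=(0.107260, -0.352230)
phase 2: p=0.5195, T=0.371, ωT=1.206900, cosh=1.821114, sinh=1.521991; start (x,ẋ)=(0.107260, -0.352230) → end (x,ẋ)=(-0.396030, -2.682528)

x = -0.3960, ẋ = -2.6825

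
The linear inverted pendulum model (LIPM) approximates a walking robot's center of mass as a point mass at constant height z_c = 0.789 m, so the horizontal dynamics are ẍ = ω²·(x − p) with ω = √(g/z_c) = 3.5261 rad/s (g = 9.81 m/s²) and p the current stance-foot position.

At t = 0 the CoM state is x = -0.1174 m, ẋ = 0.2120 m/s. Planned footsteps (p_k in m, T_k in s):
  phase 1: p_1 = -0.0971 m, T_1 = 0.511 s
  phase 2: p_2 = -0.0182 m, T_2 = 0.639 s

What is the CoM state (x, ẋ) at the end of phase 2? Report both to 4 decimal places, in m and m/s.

phase 1: p=-0.0971, T=0.511, ωT=1.801837, cosh=3.112883, sinh=2.947888; start (x,ẋ)=(-0.117400, 0.212000) → end (x,ẋ)=(0.016945, 0.448922)
phase 2: p=-0.0182, T=0.639, ωT=2.253178, cosh=4.811500, sinh=4.706435; start (x,ẋ)=(0.016945, 0.448922) → end (x,ẋ)=(0.750093, 2.743225)

x = 0.7501, ẋ = 2.7432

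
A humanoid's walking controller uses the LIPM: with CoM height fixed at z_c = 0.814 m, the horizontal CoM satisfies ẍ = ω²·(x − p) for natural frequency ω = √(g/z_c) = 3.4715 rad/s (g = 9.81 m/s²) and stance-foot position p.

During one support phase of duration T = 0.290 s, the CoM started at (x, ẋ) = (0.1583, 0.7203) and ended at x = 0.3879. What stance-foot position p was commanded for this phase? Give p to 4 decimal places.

p = 0.1881

ωT = 3.4715·0.290 = 1.006735; cosh(ωT) = 1.551031, sinh(ωT) = 1.185621
x(T) = p + (x₀−p)·cosh(ωT) + (ẋ₀/ω)·sinh(ωT) ⇒ p·(1 − cosh) = x(T) − x₀·cosh − (ẋ₀/ω)·sinh
numerator   = 0.3879 − (0.1583)·1.551031 − (0.7203/3.4715)·1.185621 = -0.103632
denominator = 1 − 1.551031 = -0.551031
p = -0.103632 / -0.551031 = 0.1881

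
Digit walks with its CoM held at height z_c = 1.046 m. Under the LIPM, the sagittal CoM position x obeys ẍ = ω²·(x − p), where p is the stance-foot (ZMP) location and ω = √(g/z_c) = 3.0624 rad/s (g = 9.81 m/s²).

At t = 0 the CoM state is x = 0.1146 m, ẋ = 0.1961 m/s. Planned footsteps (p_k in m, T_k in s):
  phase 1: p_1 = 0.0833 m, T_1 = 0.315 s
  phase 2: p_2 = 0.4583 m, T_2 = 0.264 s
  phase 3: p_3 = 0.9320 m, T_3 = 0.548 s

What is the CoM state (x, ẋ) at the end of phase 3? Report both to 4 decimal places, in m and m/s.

phase 1: p=0.0833, T=0.315, ωT=0.964656, cosh=1.502500, sinh=1.121385; start (x,ẋ)=(0.114600, 0.196100) → end (x,ẋ)=(0.202136, 0.402128)
phase 2: p=0.4583, T=0.264, ωT=0.808474, cosh=1.345009, sinh=0.899471; start (x,ẋ)=(0.202136, 0.402128) → end (x,ẋ)=(0.231868, -0.164748)
phase 3: p=0.9320, T=0.548, ωT=1.678195, cosh=2.771296, sinh=2.584585; start (x,ẋ)=(0.231868, -0.164748) → end (x,ẋ)=(-1.147316, -5.998134)

x = -1.1473, ẋ = -5.9981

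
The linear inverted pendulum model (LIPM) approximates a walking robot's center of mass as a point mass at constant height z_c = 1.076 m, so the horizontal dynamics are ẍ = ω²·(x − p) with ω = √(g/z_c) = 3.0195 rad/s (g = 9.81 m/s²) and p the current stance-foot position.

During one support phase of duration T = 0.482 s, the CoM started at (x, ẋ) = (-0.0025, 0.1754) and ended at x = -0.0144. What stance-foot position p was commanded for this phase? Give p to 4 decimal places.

p = 0.1004

ωT = 3.0195·0.482 = 1.455399; cosh(ωT) = 2.259750, sinh(ωT) = 2.026443
x(T) = p + (x₀−p)·cosh(ωT) + (ẋ₀/ω)·sinh(ωT) ⇒ p·(1 − cosh) = x(T) − x₀·cosh − (ẋ₀/ω)·sinh
numerator   = -0.0144 − (-0.0025)·2.259750 − (0.1754/3.0195)·2.026443 = -0.126465
denominator = 1 − 2.259750 = -1.259750
p = -0.126465 / -1.259750 = 0.1004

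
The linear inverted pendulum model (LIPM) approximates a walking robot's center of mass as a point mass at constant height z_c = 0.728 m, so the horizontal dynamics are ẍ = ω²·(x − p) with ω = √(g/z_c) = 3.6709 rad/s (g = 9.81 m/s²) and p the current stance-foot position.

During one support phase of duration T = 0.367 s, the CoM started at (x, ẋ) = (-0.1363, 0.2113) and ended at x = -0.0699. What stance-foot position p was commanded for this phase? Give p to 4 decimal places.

ωT = 3.6709·0.367 = 1.347220; cosh(ωT) = 2.053340, sinh(ωT) = 1.793378
x(T) = p + (x₀−p)·cosh(ωT) + (ẋ₀/ω)·sinh(ωT) ⇒ p·(1 − cosh) = x(T) − x₀·cosh − (ẋ₀/ω)·sinh
numerator   = -0.0699 − (-0.1363)·2.053340 − (0.2113/3.6709)·1.793378 = 0.106742
denominator = 1 − 2.053340 = -1.053340
p = 0.106742 / -1.053340 = -0.1013

p = -0.1013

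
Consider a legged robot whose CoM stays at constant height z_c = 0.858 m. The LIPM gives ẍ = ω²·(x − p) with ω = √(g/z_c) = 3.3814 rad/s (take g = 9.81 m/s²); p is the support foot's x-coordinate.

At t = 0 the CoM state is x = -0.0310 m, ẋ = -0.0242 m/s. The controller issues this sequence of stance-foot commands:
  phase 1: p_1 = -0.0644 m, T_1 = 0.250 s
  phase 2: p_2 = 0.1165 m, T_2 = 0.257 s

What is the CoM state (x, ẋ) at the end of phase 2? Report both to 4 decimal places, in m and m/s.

x = -0.0606, ẋ = -0.3670

phase 1: p=-0.0644, T=0.250, ωT=0.845350, cosh=1.379100, sinh=0.949693; start (x,ẋ)=(-0.031000, -0.024200) → end (x,ẋ)=(-0.025135, 0.073883)
phase 2: p=0.1165, T=0.257, ωT=0.869020, cosh=1.401967, sinh=0.982605; start (x,ẋ)=(-0.025135, 0.073883) → end (x,ẋ)=(-0.060598, -0.367012)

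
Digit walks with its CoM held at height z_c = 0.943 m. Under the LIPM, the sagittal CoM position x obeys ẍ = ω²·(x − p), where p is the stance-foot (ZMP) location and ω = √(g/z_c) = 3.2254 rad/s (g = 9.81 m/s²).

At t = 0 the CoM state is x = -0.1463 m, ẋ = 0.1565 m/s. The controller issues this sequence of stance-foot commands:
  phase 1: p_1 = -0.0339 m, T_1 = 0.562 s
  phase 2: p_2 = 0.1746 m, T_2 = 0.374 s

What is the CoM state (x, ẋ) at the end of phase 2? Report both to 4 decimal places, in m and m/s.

phase 1: p=-0.0339, T=0.562, ωT=1.812675, cosh=3.145015, sinh=2.981798; start (x,ẋ)=(-0.146300, 0.156500) → end (x,ẋ)=(-0.242720, -0.588811)
phase 2: p=0.1746, T=0.374, ωT=1.206300, cosh=1.820201, sinh=1.520898; start (x,ẋ)=(-0.242720, -0.588811) → end (x,ẋ)=(-0.862652, -3.118917)

x = -0.8627, ẋ = -3.1189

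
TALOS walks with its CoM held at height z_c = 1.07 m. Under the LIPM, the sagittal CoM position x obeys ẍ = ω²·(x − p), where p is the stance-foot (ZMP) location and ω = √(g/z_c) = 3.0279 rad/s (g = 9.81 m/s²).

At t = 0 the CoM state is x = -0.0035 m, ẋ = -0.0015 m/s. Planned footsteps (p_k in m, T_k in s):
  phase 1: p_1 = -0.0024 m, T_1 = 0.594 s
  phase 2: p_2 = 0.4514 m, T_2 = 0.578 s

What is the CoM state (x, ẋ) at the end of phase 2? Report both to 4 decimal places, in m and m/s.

phase 1: p=-0.0024, T=0.594, ωT=1.798573, cosh=3.103277, sinh=2.937742; start (x,ẋ)=(-0.003500, -0.001500) → end (x,ẋ)=(-0.007269, -0.014440)
phase 2: p=0.4514, T=0.578, ωT=1.750126, cosh=2.964540, sinh=2.790788; start (x,ẋ)=(-0.007269, -0.014440) → end (x,ẋ)=(-0.921652, -3.918664)

x = -0.9217, ẋ = -3.9187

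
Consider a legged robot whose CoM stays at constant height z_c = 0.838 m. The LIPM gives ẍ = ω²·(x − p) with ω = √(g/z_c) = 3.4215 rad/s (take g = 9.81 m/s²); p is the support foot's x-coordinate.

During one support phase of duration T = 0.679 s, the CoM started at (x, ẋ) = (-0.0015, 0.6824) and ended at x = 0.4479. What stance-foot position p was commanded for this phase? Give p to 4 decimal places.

ωT = 3.4215·0.679 = 2.323199; cosh(ωT) = 5.153117, sinh(ωT) = 5.055157
x(T) = p + (x₀−p)·cosh(ωT) + (ẋ₀/ω)·sinh(ωT) ⇒ p·(1 − cosh) = x(T) − x₀·cosh − (ẋ₀/ω)·sinh
numerator   = 0.4479 − (-0.0015)·5.153117 − (0.6824/3.4215)·5.055157 = -0.552594
denominator = 1 − 5.153117 = -4.153117
p = -0.552594 / -4.153117 = 0.1331

p = 0.1331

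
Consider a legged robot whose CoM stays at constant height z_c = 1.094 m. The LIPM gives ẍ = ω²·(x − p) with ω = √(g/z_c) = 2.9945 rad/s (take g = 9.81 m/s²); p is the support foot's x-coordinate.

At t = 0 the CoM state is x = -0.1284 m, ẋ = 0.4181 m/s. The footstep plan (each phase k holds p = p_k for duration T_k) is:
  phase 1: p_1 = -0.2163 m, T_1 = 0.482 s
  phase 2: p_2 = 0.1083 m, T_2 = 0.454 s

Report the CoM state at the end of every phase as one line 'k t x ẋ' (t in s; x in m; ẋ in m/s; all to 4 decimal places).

1 0.4820 0.2594 1.4609
2 0.9360 1.3091 3.8549

phase 1: p=-0.2163, T=0.482, ωT=1.443349, cosh=2.235495, sinh=1.999360; start (x,ẋ)=(-0.128400, 0.418100) → end (x,ẋ)=(0.259356, 1.460925)
phase 2: p=0.1083, T=0.454, ωT=1.359503, cosh=2.075523, sinh=1.818735; start (x,ẋ)=(0.259356, 1.460925) → end (x,ẋ)=(1.309125, 3.854864)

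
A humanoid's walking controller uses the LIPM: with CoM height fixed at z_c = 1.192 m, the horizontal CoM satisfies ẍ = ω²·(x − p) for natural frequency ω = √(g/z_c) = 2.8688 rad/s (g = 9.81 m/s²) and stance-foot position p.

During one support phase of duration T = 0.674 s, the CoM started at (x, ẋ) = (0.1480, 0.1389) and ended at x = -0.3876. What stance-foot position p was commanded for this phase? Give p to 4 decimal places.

ωT = 2.8688·0.674 = 1.933571; cosh(ωT) = 3.529394, sinh(ωT) = 3.384764
x(T) = p + (x₀−p)·cosh(ωT) + (ẋ₀/ω)·sinh(ωT) ⇒ p·(1 − cosh) = x(T) − x₀·cosh − (ẋ₀/ω)·sinh
numerator   = -0.3876 − (0.1480)·3.529394 − (0.1389/2.8688)·3.384764 = -1.073832
denominator = 1 − 3.529394 = -2.529394
p = -1.073832 / -2.529394 = 0.4245

p = 0.4245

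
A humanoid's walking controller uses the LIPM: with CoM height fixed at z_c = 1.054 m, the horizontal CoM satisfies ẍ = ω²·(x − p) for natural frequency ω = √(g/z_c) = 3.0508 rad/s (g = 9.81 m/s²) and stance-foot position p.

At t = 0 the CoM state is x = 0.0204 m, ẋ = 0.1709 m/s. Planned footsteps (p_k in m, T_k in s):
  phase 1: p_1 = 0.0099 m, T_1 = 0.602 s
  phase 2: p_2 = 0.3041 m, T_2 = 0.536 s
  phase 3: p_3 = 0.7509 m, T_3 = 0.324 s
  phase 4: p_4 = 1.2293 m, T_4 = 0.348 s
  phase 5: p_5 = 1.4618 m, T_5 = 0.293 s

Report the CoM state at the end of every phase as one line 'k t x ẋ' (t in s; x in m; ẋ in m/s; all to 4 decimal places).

1 0.6020 0.2150 0.6478
2 1.1380 0.5908 1.0539
3 1.4620 0.9058 1.0466
4 1.8100 1.1423 0.4379
5 2.1030 1.1520 -0.3672

phase 1: p=0.0099, T=0.602, ωT=1.836582, cosh=3.217206, sinh=3.057845; start (x,ẋ)=(0.020400, 0.170900) → end (x,ẋ)=(0.214975, 0.647774)
phase 2: p=0.3041, T=0.536, ωT=1.635229, cosh=2.662770, sinh=2.467862; start (x,ẋ)=(0.214975, 0.647774) → end (x,ẋ)=(0.590780, 1.053856)
phase 3: p=0.7509, T=0.324, ωT=0.988459, cosh=1.529620, sinh=1.157471; start (x,ẋ)=(0.590780, 1.053856) → end (x,ẋ)=(0.905810, 1.046584)
phase 4: p=1.2293, T=0.348, ωT=1.061678, cosh=1.618547, sinh=1.272672; start (x,ẋ)=(0.905810, 1.046584) → end (x,ẋ)=(1.142309, 0.437941)
phase 5: p=1.4618, T=0.293, ωT=0.893884, cosh=1.426835, sinh=1.017772; start (x,ẋ)=(1.142309, 0.437941) → end (x,ẋ)=(1.152040, -0.367154)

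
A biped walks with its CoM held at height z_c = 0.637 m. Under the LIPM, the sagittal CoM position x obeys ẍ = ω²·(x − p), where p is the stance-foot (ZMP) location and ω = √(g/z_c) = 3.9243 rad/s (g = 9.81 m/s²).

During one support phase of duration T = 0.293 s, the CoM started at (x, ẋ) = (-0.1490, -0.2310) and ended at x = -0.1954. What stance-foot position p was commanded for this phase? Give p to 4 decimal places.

p = -0.1995

ωT = 3.9243·0.293 = 1.149820; cosh(ωT) = 1.737159, sinh(ωT) = 1.420465
x(T) = p + (x₀−p)·cosh(ωT) + (ẋ₀/ω)·sinh(ωT) ⇒ p·(1 − cosh) = x(T) − x₀·cosh − (ẋ₀/ω)·sinh
numerator   = -0.1954 − (-0.1490)·1.737159 − (-0.2310/3.9243)·1.420465 = 0.147051
denominator = 1 − 1.737159 = -0.737159
p = 0.147051 / -0.737159 = -0.1995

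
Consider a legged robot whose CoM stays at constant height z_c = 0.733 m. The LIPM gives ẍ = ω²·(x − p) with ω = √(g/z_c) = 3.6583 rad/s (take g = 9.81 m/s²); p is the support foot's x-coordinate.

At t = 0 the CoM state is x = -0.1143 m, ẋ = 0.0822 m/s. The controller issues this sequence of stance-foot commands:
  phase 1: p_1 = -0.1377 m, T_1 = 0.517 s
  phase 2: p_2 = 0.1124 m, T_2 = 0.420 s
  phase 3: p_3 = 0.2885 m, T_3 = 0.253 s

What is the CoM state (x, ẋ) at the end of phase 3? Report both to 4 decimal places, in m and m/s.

phase 1: p=-0.1377, T=0.517, ωT=1.891341, cosh=3.389561, sinh=3.238691; start (x,ẋ)=(-0.114300, 0.082200) → end (x,ẋ)=(0.014387, 0.555868)
phase 2: p=0.1124, T=0.420, ωT=1.536486, cosh=2.431682, sinh=2.216546; start (x,ẋ)=(0.014387, 0.555868) → end (x,ẋ)=(0.210862, 0.556929)
phase 3: p=0.2885, T=0.253, ωT=0.925550, cosh=1.459784, sinh=1.063471; start (x,ẋ)=(0.210862, 0.556929) → end (x,ẋ)=(0.337065, 0.510945)

x = 0.3371, ẋ = 0.5109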